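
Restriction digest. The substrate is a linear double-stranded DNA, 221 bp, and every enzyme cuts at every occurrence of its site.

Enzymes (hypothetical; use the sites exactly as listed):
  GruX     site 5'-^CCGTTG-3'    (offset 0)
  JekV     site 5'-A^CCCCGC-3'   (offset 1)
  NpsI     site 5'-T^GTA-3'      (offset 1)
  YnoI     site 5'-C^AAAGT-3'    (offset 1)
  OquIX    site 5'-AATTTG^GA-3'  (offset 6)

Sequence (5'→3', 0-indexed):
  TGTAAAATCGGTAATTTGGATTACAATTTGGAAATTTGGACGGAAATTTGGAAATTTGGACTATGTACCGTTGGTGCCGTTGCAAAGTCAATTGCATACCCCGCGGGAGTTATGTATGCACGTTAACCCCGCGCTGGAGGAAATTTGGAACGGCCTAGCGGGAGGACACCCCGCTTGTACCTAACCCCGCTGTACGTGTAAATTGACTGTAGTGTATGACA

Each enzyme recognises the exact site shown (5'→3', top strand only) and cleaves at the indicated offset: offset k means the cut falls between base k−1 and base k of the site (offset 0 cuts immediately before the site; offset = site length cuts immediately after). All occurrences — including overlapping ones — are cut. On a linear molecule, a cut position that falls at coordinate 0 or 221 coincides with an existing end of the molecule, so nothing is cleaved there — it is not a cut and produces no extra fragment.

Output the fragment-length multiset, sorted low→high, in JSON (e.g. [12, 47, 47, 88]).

[1,3,5,6,6,7,7,8,8,8,8,8,9,11,12,12,13,15,15,17,21,21]

Site scan:
  GruX (CCGTTG, off=0): starts [67, 76] → cuts [67, 76]
  JekV (ACCCCGC, off=1): starts [97, 125, 167, 183] → cuts [98, 126, 168, 184]
  NpsI (TGTA, off=1): starts [0, 63, 112, 175, 190, 196, 207, 212] → cuts [1, 64, 113, 176, 191, 197, 208, 213]
  YnoI (CAAAGT, off=1): starts [82] → cuts [83]
  OquIX (AATTTGGA, off=6): starts [12, 24, 32, 44, 52, 141] → cuts [18, 30, 38, 50, 58, 147]

Pooled cuts: [1, 18, 30, 38, 50, 58, 64, 67, 76, 83, 98, 113, 126, 147, 168, 176, 184, 191, 197, 208, 213]

Fragment lengths:
  [0,1): 1 bp
  [1,18): 17 bp
  [18,30): 12 bp
  [30,38): 8 bp
  [38,50): 12 bp
  [50,58): 8 bp
  [58,64): 6 bp
  [64,67): 3 bp
  [67,76): 9 bp
  [76,83): 7 bp
  [83,98): 15 bp
  [98,113): 15 bp
  [113,126): 13 bp
  [126,147): 21 bp
  [147,168): 21 bp
  [168,176): 8 bp
  [176,184): 8 bp
  [184,191): 7 bp
  [191,197): 6 bp
  [197,208): 11 bp
  [208,213): 5 bp
  [213,221): 8 bp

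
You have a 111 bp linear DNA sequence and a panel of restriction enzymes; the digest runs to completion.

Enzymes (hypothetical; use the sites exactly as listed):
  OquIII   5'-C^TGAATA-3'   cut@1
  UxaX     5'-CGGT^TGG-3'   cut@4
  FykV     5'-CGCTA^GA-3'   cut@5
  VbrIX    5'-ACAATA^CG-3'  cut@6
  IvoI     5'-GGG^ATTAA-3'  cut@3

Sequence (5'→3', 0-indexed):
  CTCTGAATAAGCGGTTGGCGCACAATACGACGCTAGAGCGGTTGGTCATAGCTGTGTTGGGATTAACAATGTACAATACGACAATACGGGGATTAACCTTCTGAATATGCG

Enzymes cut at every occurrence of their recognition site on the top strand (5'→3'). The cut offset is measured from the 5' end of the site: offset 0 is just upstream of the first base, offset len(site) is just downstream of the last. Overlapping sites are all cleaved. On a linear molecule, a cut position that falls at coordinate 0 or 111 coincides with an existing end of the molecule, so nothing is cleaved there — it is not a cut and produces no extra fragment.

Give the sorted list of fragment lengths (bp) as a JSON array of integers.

Scan for sites:
  OquIII (CTGAATA, off=1): starts [2, 100] → cuts [3, 101]
  UxaX (CGGTTGG, off=4): starts [11, 38] → cuts [15, 42]
  FykV (CGCTAGA, off=5): starts [30] → cuts [35]
  VbrIX (ACAATACG, off=6): starts [21, 72, 80] → cuts [27, 78, 86]
  IvoI (GGGATTAA, off=3): starts [58, 88] → cuts [61, 91]

Pooled cuts: [3, 15, 27, 35, 42, 61, 78, 86, 91, 101]

Fragment lengths:
  [0,3): 3 bp
  [3,15): 12 bp
  [15,27): 12 bp
  [27,35): 8 bp
  [35,42): 7 bp
  [42,61): 19 bp
  [61,78): 17 bp
  [78,86): 8 bp
  [86,91): 5 bp
  [91,101): 10 bp
  [101,111): 10 bp

[3,5,7,8,8,10,10,12,12,17,19]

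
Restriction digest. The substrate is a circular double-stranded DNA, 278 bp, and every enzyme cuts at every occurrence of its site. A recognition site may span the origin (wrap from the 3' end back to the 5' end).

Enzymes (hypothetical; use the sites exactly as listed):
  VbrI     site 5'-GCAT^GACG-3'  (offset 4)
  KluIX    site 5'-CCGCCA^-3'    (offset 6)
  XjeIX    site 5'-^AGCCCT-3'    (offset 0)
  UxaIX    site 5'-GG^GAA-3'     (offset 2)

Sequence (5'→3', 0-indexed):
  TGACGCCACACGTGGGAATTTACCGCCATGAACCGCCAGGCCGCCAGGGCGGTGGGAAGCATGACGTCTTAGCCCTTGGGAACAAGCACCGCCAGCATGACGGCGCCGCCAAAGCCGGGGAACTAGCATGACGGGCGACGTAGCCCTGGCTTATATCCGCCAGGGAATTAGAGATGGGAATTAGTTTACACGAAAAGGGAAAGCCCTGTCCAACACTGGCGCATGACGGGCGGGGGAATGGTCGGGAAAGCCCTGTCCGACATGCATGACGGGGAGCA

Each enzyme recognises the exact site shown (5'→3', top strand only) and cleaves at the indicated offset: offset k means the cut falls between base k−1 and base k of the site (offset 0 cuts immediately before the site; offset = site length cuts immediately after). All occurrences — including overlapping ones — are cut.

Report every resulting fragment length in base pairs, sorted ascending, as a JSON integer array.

[2,3,3,4,7,8,8,8,9,9,10,10,10,11,12,12,13,13,13,14,15,19,21,21,23]

Scan for sites:
  VbrI GCATGACG/4: at [58, 94, 125, 220, 263, 275] ⇒ [1, 62, 98, 129, 224, 267]
  KluIX CCGCCA/6: at [22, 32, 40, 88, 105, 156] ⇒ [28, 38, 46, 94, 111, 162]
  XjeIX AGCCCT/0: at [70, 141, 201, 248] ⇒ [70, 141, 201, 248]
  UxaIX GGGAA/2: at [13, 53, 77, 117, 162, 175, 196, 233, 243] ⇒ [15, 55, 79, 119, 164, 177, 198, 235, 245]

All cut coordinates (distinct, sorted): [1, 15, 28, 38, 46, 55, 62, 70, 79, 94, 98, 111, 119, 129, 141, 162, 164, 177, 198, 201, 224, 235, 245, 248, 267]

Fragment lengths:
  1→15: 14 bp
  15→28: 13 bp
  28→38: 10 bp
  38→46: 8 bp
  46→55: 9 bp
  55→62: 7 bp
  62→70: 8 bp
  70→79: 9 bp
  79→94: 15 bp
  94→98: 4 bp
  98→111: 13 bp
  111→119: 8 bp
  119→129: 10 bp
  129→141: 12 bp
  141→162: 21 bp
  162→164: 2 bp
  164→177: 13 bp
  177→198: 21 bp
  198→201: 3 bp
  201→224: 23 bp
  224→235: 11 bp
  235→245: 10 bp
  245→248: 3 bp
  248→267: 19 bp
  267→1 (wrap): 278-267+1 = 12 bp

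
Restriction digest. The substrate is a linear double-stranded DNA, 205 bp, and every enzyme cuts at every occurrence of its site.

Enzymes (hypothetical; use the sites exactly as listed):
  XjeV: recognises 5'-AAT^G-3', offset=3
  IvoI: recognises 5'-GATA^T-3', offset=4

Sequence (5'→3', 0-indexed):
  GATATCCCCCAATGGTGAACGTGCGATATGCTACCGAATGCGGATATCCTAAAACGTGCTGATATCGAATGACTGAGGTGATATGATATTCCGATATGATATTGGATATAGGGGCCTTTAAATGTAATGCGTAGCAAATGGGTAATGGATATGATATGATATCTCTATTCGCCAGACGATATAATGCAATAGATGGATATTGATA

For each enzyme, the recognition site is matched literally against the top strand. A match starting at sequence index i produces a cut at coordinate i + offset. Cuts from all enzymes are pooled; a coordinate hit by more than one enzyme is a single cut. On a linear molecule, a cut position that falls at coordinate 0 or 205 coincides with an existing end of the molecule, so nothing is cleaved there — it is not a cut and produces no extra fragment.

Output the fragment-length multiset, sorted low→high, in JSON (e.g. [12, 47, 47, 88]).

[4,4,5,5,5,5,5,5,6,6,7,7,7,8,9,11,11,13,14,15,15,18,20]

Site scan:
  XjeV AATG/3: at [10, 36, 67, 120, 125, 136, 143, 182] ⇒ [13, 39, 70, 123, 128, 139, 146, 185]
  IvoI GATAT/4: at [0, 24, 42, 60, 79, 84, 92, 97, 104, 147, 152, 157, 177, 195] ⇒ [4, 28, 46, 64, 83, 88, 96, 101, 108, 151, 156, 161, 181, 199]

Pooled cuts: [4, 13, 28, 39, 46, 64, 70, 83, 88, 96, 101, 108, 123, 128, 139, 146, 151, 156, 161, 181, 185, 199]

Fragment lengths:
  [0,4): 4 bp
  [4,13): 9 bp
  [13,28): 15 bp
  [28,39): 11 bp
  [39,46): 7 bp
  [46,64): 18 bp
  [64,70): 6 bp
  [70,83): 13 bp
  [83,88): 5 bp
  [88,96): 8 bp
  [96,101): 5 bp
  [101,108): 7 bp
  [108,123): 15 bp
  [123,128): 5 bp
  [128,139): 11 bp
  [139,146): 7 bp
  [146,151): 5 bp
  [151,156): 5 bp
  [156,161): 5 bp
  [161,181): 20 bp
  [181,185): 4 bp
  [185,199): 14 bp
  [199,205): 6 bp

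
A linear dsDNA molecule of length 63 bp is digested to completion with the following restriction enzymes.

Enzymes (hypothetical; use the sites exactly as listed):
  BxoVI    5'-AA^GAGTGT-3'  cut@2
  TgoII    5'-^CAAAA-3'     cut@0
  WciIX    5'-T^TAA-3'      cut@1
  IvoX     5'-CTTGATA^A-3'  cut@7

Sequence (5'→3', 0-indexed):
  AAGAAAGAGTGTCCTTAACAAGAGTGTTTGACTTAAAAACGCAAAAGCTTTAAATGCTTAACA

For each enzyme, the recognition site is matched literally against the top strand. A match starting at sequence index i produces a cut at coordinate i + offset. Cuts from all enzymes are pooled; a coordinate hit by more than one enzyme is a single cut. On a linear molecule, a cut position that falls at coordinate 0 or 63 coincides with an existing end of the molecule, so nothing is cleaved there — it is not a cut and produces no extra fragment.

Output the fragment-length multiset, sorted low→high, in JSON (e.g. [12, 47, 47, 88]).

[5,6,6,8,8,9,9,12]

Site scan:
  BxoVI (AAGAGTGT, off=2): starts [4, 19] → cuts [6, 21]
  TgoII (CAAAA, off=0): starts [41] → cuts [41]
  WciIX (TTAA, off=1): starts [14, 32, 49, 57] → cuts [15, 33, 50, 58]
  IvoX (CTTGATAA, off=7): no sites

All cut coordinates (distinct, sorted): [6, 15, 21, 33, 41, 50, 58]

Fragment lengths:
  [0,6): 6 bp
  [6,15): 9 bp
  [15,21): 6 bp
  [21,33): 12 bp
  [33,41): 8 bp
  [41,50): 9 bp
  [50,58): 8 bp
  [58,63): 5 bp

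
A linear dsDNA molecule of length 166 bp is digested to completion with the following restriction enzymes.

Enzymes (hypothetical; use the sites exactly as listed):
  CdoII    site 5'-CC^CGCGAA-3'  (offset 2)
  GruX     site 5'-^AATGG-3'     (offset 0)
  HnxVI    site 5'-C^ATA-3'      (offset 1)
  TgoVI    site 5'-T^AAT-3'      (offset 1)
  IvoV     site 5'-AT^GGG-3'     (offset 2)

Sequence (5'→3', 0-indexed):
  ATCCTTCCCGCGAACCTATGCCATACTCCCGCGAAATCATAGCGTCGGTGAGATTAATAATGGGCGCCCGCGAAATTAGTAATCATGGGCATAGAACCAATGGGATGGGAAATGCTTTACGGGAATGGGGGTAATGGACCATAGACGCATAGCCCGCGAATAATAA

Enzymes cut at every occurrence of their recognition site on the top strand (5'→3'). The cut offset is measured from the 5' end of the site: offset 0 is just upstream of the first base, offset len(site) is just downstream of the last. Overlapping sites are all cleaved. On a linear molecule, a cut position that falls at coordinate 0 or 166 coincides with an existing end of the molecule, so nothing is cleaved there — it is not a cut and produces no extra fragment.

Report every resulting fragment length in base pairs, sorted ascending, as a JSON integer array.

Per-enzyme occurrences:
  CdoII CCCGCGAA/2: at [6, 27, 66, 152] ⇒ [8, 29, 68, 154]
  GruX AATGG/0: at [58, 98, 123, 132] ⇒ [58, 98, 123, 132]
  HnxVI CATA/1: at [21, 37, 89, 139, 147] ⇒ [22, 38, 90, 140, 148]
  TgoVI TAAT/1: at [54, 57, 79, 131, 160] ⇒ [55, 58, 80, 132, 161]
  IvoV ATGGG/2: at [59, 84, 99, 104, 124] ⇒ [61, 86, 101, 106, 126]

All cut coordinates (distinct, sorted): [8, 22, 29, 38, 55, 58, 61, 68, 80, 86, 90, 98, 101, 106, 123, 126, 132, 140, 148, 154, 161]

Fragments:
  [0,8): 8 bp
  [8,22): 14 bp
  [22,29): 7 bp
  [29,38): 9 bp
  [38,55): 17 bp
  [55,58): 3 bp
  [58,61): 3 bp
  [61,68): 7 bp
  [68,80): 12 bp
  [80,86): 6 bp
  [86,90): 4 bp
  [90,98): 8 bp
  [98,101): 3 bp
  [101,106): 5 bp
  [106,123): 17 bp
  [123,126): 3 bp
  [126,132): 6 bp
  [132,140): 8 bp
  [140,148): 8 bp
  [148,154): 6 bp
  [154,161): 7 bp
  [161,166): 5 bp

[3,3,3,3,4,5,5,6,6,6,7,7,7,8,8,8,8,9,12,14,17,17]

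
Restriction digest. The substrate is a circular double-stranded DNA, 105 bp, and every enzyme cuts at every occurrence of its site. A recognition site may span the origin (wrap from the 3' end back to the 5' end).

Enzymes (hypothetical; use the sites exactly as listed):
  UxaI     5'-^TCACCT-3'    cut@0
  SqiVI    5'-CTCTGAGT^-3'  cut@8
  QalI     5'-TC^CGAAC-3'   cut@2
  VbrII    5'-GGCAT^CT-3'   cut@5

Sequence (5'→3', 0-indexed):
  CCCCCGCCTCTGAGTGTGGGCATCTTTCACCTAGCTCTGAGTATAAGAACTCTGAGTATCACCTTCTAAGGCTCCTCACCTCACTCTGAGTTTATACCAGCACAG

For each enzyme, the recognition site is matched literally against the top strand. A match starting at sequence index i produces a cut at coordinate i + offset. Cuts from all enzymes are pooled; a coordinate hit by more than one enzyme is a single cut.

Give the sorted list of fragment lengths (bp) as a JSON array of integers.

Per-enzyme occurrences:
  UxaI (TCACCT, off=0): starts [26, 58, 75] → cuts [26, 58, 75]
  SqiVI (CTCTGAGT, off=8): starts [7, 34, 49, 83] → cuts [15, 42, 57, 91]
  QalI (TCCGAAC, off=2): no sites
  VbrII (GGCATCT, off=5): starts [18] → cuts [23]

All cut coordinates (distinct, sorted): [15, 23, 26, 42, 57, 58, 75, 91]

Fragment lengths:
  15→23: 8 bp
  23→26: 3 bp
  26→42: 16 bp
  42→57: 15 bp
  57→58: 1 bp
  58→75: 17 bp
  75→91: 16 bp
  91→15 (wrap): 105-91+15 = 29 bp

[1,3,8,15,16,16,17,29]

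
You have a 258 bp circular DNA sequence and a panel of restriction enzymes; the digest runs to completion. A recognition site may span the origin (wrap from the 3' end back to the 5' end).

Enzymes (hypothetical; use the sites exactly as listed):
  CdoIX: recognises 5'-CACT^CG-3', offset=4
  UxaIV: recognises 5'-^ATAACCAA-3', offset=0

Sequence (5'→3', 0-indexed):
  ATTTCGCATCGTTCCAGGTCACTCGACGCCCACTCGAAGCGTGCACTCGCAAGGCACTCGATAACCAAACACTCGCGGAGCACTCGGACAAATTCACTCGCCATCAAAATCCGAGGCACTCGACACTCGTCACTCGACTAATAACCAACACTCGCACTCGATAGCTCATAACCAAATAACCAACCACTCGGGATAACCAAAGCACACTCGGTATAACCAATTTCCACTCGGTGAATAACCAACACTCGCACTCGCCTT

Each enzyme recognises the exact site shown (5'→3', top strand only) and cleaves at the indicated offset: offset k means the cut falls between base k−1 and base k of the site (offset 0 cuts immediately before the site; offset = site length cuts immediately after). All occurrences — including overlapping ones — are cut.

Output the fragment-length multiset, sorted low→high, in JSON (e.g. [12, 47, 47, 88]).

Scan for sites:
  CdoIX (CACTCG, off=4): starts [19, 30, 43, 54, 69, 80, 94, 116, 123, 130, 148, 154, 184, 204, 224, 242, 248] → cuts [23, 34, 47, 58, 73, 84, 98, 120, 127, 134, 152, 158, 188, 208, 228, 246, 252]
  UxaIV (ATAACCAA, off=0): starts [60, 140, 167, 175, 192, 212, 234] → cuts [60, 140, 167, 175, 192, 212, 234]

All cut coordinates (distinct, sorted): [23, 34, 47, 58, 60, 73, 84, 98, 120, 127, 134, 140, 152, 158, 167, 175, 188, 192, 208, 212, 228, 234, 246, 252]

Fragment lengths:
  23→34: 11 bp
  34→47: 13 bp
  47→58: 11 bp
  58→60: 2 bp
  60→73: 13 bp
  73→84: 11 bp
  84→98: 14 bp
  98→120: 22 bp
  120→127: 7 bp
  127→134: 7 bp
  134→140: 6 bp
  140→152: 12 bp
  152→158: 6 bp
  158→167: 9 bp
  167→175: 8 bp
  175→188: 13 bp
  188→192: 4 bp
  192→208: 16 bp
  208→212: 4 bp
  212→228: 16 bp
  228→234: 6 bp
  234→246: 12 bp
  246→252: 6 bp
  252→23 (wrap): 258-252+23 = 29 bp

[2,4,4,6,6,6,6,7,7,8,9,11,11,11,12,12,13,13,13,14,16,16,22,29]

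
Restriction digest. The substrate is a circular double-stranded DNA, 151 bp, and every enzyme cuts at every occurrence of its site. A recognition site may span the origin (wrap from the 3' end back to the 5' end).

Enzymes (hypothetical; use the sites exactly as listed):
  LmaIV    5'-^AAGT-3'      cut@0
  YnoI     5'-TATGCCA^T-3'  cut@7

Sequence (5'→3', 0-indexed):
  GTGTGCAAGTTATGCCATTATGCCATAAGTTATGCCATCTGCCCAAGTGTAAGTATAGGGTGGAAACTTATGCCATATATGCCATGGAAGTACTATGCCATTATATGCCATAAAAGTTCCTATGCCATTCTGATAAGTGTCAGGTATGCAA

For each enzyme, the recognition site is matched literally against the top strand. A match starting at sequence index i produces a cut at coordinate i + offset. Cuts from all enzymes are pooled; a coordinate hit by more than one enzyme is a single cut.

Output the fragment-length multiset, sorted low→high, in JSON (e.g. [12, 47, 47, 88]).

[1,3,3,6,7,7,8,8,9,10,11,11,13,14,15,25]

Scan for sites:
  LmaIV AAGT/0: at [6, 26, 44, 50, 87, 113, 134, 149] ⇒ [6, 26, 44, 50, 87, 113, 134, 149]
  YnoI TATGCCAT/7: at [10, 18, 30, 68, 77, 93, 103, 120] ⇒ [17, 25, 37, 75, 84, 100, 110, 127]

Pooled cuts: [6, 17, 25, 26, 37, 44, 50, 75, 84, 87, 100, 110, 113, 127, 134, 149]

Fragment lengths:
  6→17: 11 bp
  17→25: 8 bp
  25→26: 1 bp
  26→37: 11 bp
  37→44: 7 bp
  44→50: 6 bp
  50→75: 25 bp
  75→84: 9 bp
  84→87: 3 bp
  87→100: 13 bp
  100→110: 10 bp
  110→113: 3 bp
  113→127: 14 bp
  127→134: 7 bp
  134→149: 15 bp
  149→6 (wrap): 151-149+6 = 8 bp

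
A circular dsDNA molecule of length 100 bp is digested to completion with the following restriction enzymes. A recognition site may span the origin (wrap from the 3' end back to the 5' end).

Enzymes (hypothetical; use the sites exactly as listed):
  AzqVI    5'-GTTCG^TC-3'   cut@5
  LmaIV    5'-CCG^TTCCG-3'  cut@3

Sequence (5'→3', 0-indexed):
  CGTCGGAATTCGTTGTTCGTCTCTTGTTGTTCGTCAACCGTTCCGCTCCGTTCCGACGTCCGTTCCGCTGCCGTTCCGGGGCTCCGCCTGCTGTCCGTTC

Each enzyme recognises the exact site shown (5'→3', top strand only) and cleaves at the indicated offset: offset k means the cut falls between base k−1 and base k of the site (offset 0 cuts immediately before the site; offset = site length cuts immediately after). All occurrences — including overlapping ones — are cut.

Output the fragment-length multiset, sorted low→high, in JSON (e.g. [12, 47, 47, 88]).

[7,10,11,12,14,22,24]

Scan for sites:
  AzqVI (GTTCGTC, off=5): starts [14, 28] → cuts [19, 33]
  LmaIV (CCGTTCCG, off=3): starts [37, 47, 59, 70, 94] → cuts [40, 50, 62, 73, 97]

All cut coordinates (distinct, sorted): [19, 33, 40, 50, 62, 73, 97]

Fragment lengths:
  19→33: 14 bp
  33→40: 7 bp
  40→50: 10 bp
  50→62: 12 bp
  62→73: 11 bp
  73→97: 24 bp
  97→19 (wrap): 100-97+19 = 22 bp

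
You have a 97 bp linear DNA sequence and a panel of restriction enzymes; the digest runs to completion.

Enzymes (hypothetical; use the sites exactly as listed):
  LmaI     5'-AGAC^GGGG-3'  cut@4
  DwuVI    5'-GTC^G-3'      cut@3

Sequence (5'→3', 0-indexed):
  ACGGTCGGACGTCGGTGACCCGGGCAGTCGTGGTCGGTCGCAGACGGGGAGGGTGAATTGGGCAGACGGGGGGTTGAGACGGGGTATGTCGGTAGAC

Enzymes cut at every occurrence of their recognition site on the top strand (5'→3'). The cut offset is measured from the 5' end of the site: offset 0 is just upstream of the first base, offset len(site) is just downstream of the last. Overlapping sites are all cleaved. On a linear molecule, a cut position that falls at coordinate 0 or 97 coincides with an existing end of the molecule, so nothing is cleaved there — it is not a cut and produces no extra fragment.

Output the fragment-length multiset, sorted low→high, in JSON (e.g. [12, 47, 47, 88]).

Per-enzyme occurrences:
  LmaI AGACGGGG/4: at [41, 63, 76] ⇒ [45, 67, 80]
  DwuVI GTCG/3: at [3, 10, 26, 32, 36, 87] ⇒ [6, 13, 29, 35, 39, 90]

Pooled cuts: [6, 13, 29, 35, 39, 45, 67, 80, 90]

Fragments:
  [0,6): 6 bp
  [6,13): 7 bp
  [13,29): 16 bp
  [29,35): 6 bp
  [35,39): 4 bp
  [39,45): 6 bp
  [45,67): 22 bp
  [67,80): 13 bp
  [80,90): 10 bp
  [90,97): 7 bp

[4,6,6,6,7,7,10,13,16,22]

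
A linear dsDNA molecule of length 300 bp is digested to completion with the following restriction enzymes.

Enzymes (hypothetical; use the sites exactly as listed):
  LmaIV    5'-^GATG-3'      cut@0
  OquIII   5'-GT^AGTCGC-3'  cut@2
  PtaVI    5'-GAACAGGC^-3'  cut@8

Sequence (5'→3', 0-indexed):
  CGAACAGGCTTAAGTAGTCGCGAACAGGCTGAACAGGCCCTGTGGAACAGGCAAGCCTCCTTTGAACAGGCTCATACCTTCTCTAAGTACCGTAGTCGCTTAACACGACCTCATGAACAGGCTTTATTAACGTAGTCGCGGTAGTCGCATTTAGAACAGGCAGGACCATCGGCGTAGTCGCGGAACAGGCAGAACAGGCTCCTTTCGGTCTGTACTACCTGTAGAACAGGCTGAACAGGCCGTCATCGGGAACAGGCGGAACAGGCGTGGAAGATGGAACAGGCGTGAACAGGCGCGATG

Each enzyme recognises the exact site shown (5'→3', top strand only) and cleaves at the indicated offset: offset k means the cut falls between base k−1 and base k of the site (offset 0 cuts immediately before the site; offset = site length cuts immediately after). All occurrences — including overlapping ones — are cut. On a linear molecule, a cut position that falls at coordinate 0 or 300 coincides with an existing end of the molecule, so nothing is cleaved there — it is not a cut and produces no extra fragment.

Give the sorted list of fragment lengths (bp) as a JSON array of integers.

Scan for sites:
  LmaIV GATG/0: at [272, 296] ⇒ [272, 296]
  OquIII GTAGTCGC/2: at [13, 91, 131, 140, 173] ⇒ [15, 93, 133, 142, 175]
  PtaVI GAACAGGC/8: at [1, 21, 30, 44, 63, 114, 153, 182, 191, 223, 232, 249, 258, 276, 286] ⇒ [9, 29, 38, 52, 71, 122, 161, 190, 199, 231, 240, 257, 266, 284, 294]

All cut coordinates (distinct, sorted): [9, 15, 29, 38, 52, 71, 93, 122, 133, 142, 161, 175, 190, 199, 231, 240, 257, 266, 272, 284, 294, 296]

Fragment lengths:
  [0,9): 9 bp
  [9,15): 6 bp
  [15,29): 14 bp
  [29,38): 9 bp
  [38,52): 14 bp
  [52,71): 19 bp
  [71,93): 22 bp
  [93,122): 29 bp
  [122,133): 11 bp
  [133,142): 9 bp
  [142,161): 19 bp
  [161,175): 14 bp
  [175,190): 15 bp
  [190,199): 9 bp
  [199,231): 32 bp
  [231,240): 9 bp
  [240,257): 17 bp
  [257,266): 9 bp
  [266,272): 6 bp
  [272,284): 12 bp
  [284,294): 10 bp
  [294,296): 2 bp
  [296,300): 4 bp

[2,4,6,6,9,9,9,9,9,9,10,11,12,14,14,14,15,17,19,19,22,29,32]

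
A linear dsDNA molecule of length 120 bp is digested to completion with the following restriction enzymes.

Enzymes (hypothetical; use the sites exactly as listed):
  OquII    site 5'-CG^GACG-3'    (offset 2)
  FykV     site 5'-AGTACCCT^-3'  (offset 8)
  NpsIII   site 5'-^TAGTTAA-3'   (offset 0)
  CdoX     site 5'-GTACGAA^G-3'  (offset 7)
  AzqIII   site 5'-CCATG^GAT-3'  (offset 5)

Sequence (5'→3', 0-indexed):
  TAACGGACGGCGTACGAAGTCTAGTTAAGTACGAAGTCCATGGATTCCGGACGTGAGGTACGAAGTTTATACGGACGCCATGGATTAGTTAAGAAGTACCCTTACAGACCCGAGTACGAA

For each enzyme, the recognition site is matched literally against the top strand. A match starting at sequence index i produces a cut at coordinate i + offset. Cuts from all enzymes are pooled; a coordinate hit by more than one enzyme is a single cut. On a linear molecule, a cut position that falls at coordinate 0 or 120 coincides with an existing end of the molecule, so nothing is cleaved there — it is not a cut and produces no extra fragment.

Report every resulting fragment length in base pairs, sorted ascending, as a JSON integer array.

[3,3,5,7,7,9,9,13,14,15,17,18]

Site scan:
  OquII CGGACG/2: at [3, 47, 71] ⇒ [5, 49, 73]
  FykV AGTACCCT/8: at [94] ⇒ [102]
  NpsIII TAGTTAA/0: at [21, 85] ⇒ [21, 85]
  CdoX GTACGAAG/7: at [11, 28, 57] ⇒ [18, 35, 64]
  AzqIII CCATGGAT/5: at [37, 77] ⇒ [42, 82]

All cut coordinates (distinct, sorted): [5, 18, 21, 35, 42, 49, 64, 73, 82, 85, 102]

Fragment lengths:
  [0,5): 5 bp
  [5,18): 13 bp
  [18,21): 3 bp
  [21,35): 14 bp
  [35,42): 7 bp
  [42,49): 7 bp
  [49,64): 15 bp
  [64,73): 9 bp
  [73,82): 9 bp
  [82,85): 3 bp
  [85,102): 17 bp
  [102,120): 18 bp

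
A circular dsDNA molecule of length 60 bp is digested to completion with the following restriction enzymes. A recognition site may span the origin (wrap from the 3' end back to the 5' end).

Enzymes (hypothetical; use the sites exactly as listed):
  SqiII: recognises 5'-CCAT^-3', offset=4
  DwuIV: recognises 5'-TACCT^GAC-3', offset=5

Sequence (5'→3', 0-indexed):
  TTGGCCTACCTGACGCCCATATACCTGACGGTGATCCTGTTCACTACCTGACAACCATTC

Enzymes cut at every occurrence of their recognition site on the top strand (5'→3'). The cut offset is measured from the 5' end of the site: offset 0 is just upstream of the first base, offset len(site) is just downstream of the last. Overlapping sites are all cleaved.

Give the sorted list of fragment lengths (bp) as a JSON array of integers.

[6,9,9,13,23]

Site scan:
  SqiII (CCAT, off=4): starts [16, 54] → cuts [20, 58]
  DwuIV (TACCTGAC, off=5): starts [6, 21, 44] → cuts [11, 26, 49]

Pooled cuts: [11, 20, 26, 49, 58]

Fragment lengths:
  11→20: 9 bp
  20→26: 6 bp
  26→49: 23 bp
  49→58: 9 bp
  58→11 (wrap): 60-58+11 = 13 bp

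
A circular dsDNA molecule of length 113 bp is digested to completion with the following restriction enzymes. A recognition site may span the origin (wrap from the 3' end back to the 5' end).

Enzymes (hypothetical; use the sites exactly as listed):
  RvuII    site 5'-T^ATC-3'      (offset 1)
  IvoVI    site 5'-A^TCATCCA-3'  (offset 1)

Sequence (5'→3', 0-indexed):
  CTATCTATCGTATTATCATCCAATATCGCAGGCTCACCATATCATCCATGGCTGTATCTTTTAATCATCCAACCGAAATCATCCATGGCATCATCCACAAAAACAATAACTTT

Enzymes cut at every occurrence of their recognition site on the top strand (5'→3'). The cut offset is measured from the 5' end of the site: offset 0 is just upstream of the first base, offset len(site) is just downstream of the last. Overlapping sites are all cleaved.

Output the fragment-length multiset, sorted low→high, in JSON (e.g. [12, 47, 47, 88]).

Scan for sites:
  RvuII TATC/1: at [1, 5, 13, 23, 39, 54] ⇒ [2, 6, 14, 24, 40, 55]
  IvoVI ATCATCCA/1: at [14, 40, 63, 77, 89] ⇒ [15, 41, 64, 78, 90]

Pooled cuts: [2, 6, 14, 15, 24, 40, 41, 55, 64, 78, 90]

Fragment lengths:
  2→6: 4 bp
  6→14: 8 bp
  14→15: 1 bp
  15→24: 9 bp
  24→40: 16 bp
  40→41: 1 bp
  41→55: 14 bp
  55→64: 9 bp
  64→78: 14 bp
  78→90: 12 bp
  90→2 (wrap): 113-90+2 = 25 bp

[1,1,4,8,9,9,12,14,14,16,25]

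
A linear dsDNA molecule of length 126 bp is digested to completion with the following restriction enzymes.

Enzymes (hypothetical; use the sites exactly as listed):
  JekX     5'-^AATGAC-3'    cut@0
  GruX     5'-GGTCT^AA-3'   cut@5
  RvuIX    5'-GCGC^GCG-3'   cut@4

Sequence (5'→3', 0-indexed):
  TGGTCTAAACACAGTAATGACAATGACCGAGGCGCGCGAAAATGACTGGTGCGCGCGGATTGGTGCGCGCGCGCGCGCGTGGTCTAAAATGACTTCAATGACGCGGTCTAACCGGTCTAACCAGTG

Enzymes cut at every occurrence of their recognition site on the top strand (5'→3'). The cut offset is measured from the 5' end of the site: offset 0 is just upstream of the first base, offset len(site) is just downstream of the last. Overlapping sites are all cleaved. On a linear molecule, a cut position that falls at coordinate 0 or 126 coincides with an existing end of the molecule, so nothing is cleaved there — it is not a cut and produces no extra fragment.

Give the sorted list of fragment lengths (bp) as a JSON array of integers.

Site scan:
  JekX AATGAC/0: at [15, 21, 40, 87, 96] ⇒ [15, 21, 40, 87, 96]
  GruX GGTCTAA/5: at [1, 80, 104, 113] ⇒ [6, 85, 109, 118]
  RvuIX GCGCGCG/4: at [31, 50, 64, 66, 68, 70, 72] ⇒ [35, 54, 68, 70, 72, 74, 76]

All cut coordinates (distinct, sorted): [6, 15, 21, 35, 40, 54, 68, 70, 72, 74, 76, 85, 87, 96, 109, 118]

Fragment lengths:
  [0,6): 6 bp
  [6,15): 9 bp
  [15,21): 6 bp
  [21,35): 14 bp
  [35,40): 5 bp
  [40,54): 14 bp
  [54,68): 14 bp
  [68,70): 2 bp
  [70,72): 2 bp
  [72,74): 2 bp
  [74,76): 2 bp
  [76,85): 9 bp
  [85,87): 2 bp
  [87,96): 9 bp
  [96,109): 13 bp
  [109,118): 9 bp
  [118,126): 8 bp

[2,2,2,2,2,5,6,6,8,9,9,9,9,13,14,14,14]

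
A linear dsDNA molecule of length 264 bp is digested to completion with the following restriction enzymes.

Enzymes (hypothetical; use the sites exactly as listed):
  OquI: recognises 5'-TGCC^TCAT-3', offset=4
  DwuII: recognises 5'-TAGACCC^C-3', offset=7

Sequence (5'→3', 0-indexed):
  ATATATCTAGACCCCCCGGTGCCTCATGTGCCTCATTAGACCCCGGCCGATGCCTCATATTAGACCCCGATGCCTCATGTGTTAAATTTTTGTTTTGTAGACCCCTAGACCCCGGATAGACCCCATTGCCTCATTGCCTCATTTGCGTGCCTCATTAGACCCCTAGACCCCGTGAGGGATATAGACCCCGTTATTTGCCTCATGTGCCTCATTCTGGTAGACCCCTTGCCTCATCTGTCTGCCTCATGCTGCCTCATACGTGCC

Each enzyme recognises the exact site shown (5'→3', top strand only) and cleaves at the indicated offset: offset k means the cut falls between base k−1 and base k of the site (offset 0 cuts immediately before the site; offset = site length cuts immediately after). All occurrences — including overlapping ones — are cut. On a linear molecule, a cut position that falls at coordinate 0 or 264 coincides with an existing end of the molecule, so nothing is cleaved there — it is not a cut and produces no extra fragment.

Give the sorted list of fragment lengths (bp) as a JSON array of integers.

[6,7,7,8,8,8,9,9,9,10,11,11,11,11,11,11,13,13,13,14,16,18,30]

Per-enzyme occurrences:
  OquI TGCCTCAT/4: at [19, 28, 50, 70, 126, 134, 147, 195, 204, 226, 239, 249] ⇒ [23, 32, 54, 74, 130, 138, 151, 199, 208, 230, 243, 253]
  DwuII TAGACCCC/7: at [7, 36, 60, 97, 105, 116, 155, 163, 181, 217] ⇒ [14, 43, 67, 104, 112, 123, 162, 170, 188, 224]

All cut coordinates (distinct, sorted): [14, 23, 32, 43, 54, 67, 74, 104, 112, 123, 130, 138, 151, 162, 170, 188, 199, 208, 224, 230, 243, 253]

Fragment lengths:
  [0,14): 14 bp
  [14,23): 9 bp
  [23,32): 9 bp
  [32,43): 11 bp
  [43,54): 11 bp
  [54,67): 13 bp
  [67,74): 7 bp
  [74,104): 30 bp
  [104,112): 8 bp
  [112,123): 11 bp
  [123,130): 7 bp
  [130,138): 8 bp
  [138,151): 13 bp
  [151,162): 11 bp
  [162,170): 8 bp
  [170,188): 18 bp
  [188,199): 11 bp
  [199,208): 9 bp
  [208,224): 16 bp
  [224,230): 6 bp
  [230,243): 13 bp
  [243,253): 10 bp
  [253,264): 11 bp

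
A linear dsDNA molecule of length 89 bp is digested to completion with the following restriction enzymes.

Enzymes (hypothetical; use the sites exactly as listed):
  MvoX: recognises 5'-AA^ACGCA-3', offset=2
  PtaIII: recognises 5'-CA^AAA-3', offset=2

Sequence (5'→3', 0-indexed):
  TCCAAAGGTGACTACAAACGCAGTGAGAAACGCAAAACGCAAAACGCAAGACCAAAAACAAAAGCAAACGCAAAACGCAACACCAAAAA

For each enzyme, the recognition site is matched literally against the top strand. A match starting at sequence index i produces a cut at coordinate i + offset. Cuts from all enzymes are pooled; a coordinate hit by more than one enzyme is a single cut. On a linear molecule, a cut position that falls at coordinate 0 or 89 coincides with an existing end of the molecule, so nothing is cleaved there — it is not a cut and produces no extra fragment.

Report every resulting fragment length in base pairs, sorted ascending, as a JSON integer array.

[2,2,2,4,5,5,5,6,7,11,11,12,17]

Scan for sites:
  MvoX (AAACGCA, off=2): starts [15, 27, 34, 41, 65, 72] → cuts [17, 29, 36, 43, 67, 74]
  PtaIII (CAAAA, off=2): starts [32, 39, 52, 58, 70, 83] → cuts [34, 41, 54, 60, 72, 85]

All cut coordinates (distinct, sorted): [17, 29, 34, 36, 41, 43, 54, 60, 67, 72, 74, 85]

Fragment lengths:
  [0,17): 17 bp
  [17,29): 12 bp
  [29,34): 5 bp
  [34,36): 2 bp
  [36,41): 5 bp
  [41,43): 2 bp
  [43,54): 11 bp
  [54,60): 6 bp
  [60,67): 7 bp
  [67,72): 5 bp
  [72,74): 2 bp
  [74,85): 11 bp
  [85,89): 4 bp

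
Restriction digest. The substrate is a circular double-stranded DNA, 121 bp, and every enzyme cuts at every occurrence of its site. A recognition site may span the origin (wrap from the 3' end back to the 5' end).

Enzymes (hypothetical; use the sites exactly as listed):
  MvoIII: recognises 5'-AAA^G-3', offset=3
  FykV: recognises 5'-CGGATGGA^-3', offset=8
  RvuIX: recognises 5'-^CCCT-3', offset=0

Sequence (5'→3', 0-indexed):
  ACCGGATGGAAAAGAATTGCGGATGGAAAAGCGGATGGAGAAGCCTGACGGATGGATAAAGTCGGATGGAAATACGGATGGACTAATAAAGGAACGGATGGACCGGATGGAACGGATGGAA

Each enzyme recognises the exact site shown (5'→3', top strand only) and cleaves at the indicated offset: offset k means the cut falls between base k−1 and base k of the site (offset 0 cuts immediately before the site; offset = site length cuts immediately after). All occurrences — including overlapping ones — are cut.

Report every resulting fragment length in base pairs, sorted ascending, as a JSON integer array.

[3,3,4,8,9,9,9,10,11,12,12,14,17]

Site scan:
  MvoIII (AAAG, off=3): starts [10, 27, 57, 87] → cuts [13, 30, 60, 90]
  FykV (CGGATGGA, off=8): starts [2, 19, 31, 48, 62, 74, 94, 103, 112] → cuts [10, 27, 39, 56, 70, 82, 102, 111, 120]
  RvuIX (CCCT, off=0): no sites

Pooled cuts: [10, 13, 27, 30, 39, 56, 60, 70, 82, 90, 102, 111, 120]

Fragment lengths:
  10→13: 3 bp
  13→27: 14 bp
  27→30: 3 bp
  30→39: 9 bp
  39→56: 17 bp
  56→60: 4 bp
  60→70: 10 bp
  70→82: 12 bp
  82→90: 8 bp
  90→102: 12 bp
  102→111: 9 bp
  111→120: 9 bp
  120→10 (wrap): 121-120+10 = 11 bp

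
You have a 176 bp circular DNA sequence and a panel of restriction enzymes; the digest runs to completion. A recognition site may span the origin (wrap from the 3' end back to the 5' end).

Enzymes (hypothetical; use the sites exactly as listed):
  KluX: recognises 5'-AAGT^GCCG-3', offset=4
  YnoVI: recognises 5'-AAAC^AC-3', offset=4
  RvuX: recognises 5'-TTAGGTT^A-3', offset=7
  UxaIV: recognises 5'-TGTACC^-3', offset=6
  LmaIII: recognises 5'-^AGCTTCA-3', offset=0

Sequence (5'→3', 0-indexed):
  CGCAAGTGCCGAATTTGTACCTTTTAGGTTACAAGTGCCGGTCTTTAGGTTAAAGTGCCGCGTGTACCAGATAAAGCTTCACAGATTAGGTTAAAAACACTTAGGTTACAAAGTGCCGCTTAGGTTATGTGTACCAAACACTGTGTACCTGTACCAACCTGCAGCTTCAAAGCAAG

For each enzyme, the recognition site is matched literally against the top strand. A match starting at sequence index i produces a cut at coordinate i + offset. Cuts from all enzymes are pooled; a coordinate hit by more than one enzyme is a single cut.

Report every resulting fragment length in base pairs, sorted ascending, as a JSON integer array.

[4,5,6,6,6,6,7,7,9,9,9,10,12,12,14,15,18,21]

Scan for sites:
  KluX (AAGTGCCG, off=4): starts [3, 32, 52, 110] → cuts [7, 36, 56, 114]
  YnoVI (AAACAC, off=4): starts [94, 135] → cuts [98, 139]
  RvuX (TTAGGTTA, off=7): starts [23, 44, 85, 100, 119] → cuts [30, 51, 92, 107, 126]
  UxaIV (TGTACC, off=6): starts [15, 62, 129, 143, 149] → cuts [21, 68, 135, 149, 155]
  LmaIII (AGCTTCA, off=0): starts [74, 162] → cuts [74, 162]

All cut coordinates (distinct, sorted): [7, 21, 30, 36, 51, 56, 68, 74, 92, 98, 107, 114, 126, 135, 139, 149, 155, 162]

Fragment lengths:
  7→21: 14 bp
  21→30: 9 bp
  30→36: 6 bp
  36→51: 15 bp
  51→56: 5 bp
  56→68: 12 bp
  68→74: 6 bp
  74→92: 18 bp
  92→98: 6 bp
  98→107: 9 bp
  107→114: 7 bp
  114→126: 12 bp
  126→135: 9 bp
  135→139: 4 bp
  139→149: 10 bp
  149→155: 6 bp
  155→162: 7 bp
  162→7 (wrap): 176-162+7 = 21 bp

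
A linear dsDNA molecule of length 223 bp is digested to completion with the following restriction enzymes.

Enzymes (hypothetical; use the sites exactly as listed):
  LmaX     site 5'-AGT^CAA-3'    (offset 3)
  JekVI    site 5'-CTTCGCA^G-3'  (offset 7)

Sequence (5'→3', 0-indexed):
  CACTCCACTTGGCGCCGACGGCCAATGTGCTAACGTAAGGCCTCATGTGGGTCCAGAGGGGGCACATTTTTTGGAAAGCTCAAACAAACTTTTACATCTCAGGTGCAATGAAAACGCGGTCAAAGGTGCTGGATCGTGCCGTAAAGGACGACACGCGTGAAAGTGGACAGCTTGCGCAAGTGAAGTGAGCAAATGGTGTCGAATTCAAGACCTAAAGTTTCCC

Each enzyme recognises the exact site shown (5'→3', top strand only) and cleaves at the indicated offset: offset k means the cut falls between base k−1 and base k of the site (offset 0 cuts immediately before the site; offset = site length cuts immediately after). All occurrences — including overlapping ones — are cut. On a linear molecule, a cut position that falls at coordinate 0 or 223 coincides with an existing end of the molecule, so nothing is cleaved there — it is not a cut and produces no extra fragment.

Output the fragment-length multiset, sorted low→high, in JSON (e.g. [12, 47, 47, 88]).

Scan for sites:
  LmaX (AGTCAA, off=3): no sites
  JekVI (CTTCGCAG, off=7): no sites

All cut coordinates (distinct, sorted): ∅

Fragments:
  no cuts → one linear fragment of 223 bp

[223]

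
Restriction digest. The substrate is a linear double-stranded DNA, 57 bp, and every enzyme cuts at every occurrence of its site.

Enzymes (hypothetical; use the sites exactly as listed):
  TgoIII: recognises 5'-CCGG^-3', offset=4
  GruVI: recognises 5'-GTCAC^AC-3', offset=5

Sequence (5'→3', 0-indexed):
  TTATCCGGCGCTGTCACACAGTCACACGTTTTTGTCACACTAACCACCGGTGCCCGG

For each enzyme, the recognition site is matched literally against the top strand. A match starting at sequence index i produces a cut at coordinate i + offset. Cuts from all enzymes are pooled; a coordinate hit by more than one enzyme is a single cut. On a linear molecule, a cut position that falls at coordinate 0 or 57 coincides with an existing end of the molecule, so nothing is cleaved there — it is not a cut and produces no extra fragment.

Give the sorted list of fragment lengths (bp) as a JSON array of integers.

[7,8,8,9,12,13]

Site scan:
  TgoIII CCGG/4: at [4, 46, 53] ⇒ [8, 50] (position 57 is a terminus of the linear molecule — no cut)
  GruVI GTCACAC/5: at [12, 20, 33] ⇒ [17, 25, 38]

All cut coordinates (distinct, sorted): [8, 17, 25, 38, 50]

Fragment lengths:
  [0,8): 8 bp
  [8,17): 9 bp
  [17,25): 8 bp
  [25,38): 13 bp
  [38,50): 12 bp
  [50,57): 7 bp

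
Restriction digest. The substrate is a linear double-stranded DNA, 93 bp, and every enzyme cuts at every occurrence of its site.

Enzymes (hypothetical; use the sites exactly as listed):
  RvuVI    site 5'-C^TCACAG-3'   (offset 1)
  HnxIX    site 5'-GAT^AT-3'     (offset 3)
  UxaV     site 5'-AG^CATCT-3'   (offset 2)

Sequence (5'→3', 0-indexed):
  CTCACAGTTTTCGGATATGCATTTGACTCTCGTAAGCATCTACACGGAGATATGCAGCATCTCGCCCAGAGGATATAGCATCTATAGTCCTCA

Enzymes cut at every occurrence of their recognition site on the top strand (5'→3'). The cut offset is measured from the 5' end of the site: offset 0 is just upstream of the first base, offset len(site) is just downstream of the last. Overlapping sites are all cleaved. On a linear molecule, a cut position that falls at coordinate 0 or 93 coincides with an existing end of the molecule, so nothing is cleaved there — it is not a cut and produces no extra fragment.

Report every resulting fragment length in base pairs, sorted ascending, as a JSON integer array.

Per-enzyme occurrences:
  RvuVI (CTCACAG, off=1): starts [0] → cuts [1]
  HnxIX (GATAT, off=3): starts [13, 48, 71] → cuts [16, 51, 74]
  UxaV (AGCATCT, off=2): starts [34, 55, 76] → cuts [36, 57, 78]

Pooled cuts: [1, 16, 36, 51, 57, 74, 78]

Fragments:
  [0,1): 1 bp
  [1,16): 15 bp
  [16,36): 20 bp
  [36,51): 15 bp
  [51,57): 6 bp
  [57,74): 17 bp
  [74,78): 4 bp
  [78,93): 15 bp

[1,4,6,15,15,15,17,20]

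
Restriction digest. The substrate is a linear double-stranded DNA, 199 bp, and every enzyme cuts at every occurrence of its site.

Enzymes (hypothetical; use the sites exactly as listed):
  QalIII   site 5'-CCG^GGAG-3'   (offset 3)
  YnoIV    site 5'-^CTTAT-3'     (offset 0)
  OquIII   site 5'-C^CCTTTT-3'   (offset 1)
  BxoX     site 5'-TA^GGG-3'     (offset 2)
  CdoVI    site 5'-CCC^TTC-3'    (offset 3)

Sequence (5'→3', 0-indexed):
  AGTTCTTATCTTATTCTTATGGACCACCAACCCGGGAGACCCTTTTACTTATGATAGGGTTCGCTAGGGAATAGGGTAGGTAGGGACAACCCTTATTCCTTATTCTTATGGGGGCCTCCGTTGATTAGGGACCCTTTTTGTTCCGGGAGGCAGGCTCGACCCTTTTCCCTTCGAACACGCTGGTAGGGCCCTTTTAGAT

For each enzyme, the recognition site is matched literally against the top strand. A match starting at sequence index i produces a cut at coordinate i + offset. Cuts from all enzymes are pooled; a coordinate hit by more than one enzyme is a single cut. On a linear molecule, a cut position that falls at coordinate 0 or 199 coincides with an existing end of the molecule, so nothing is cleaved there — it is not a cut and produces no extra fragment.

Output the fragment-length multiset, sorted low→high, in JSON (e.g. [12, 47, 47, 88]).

[4,4,5,5,6,6,6,7,7,7,9,9,9,9,10,10,13,15,16,19,23]

Scan for sites:
  QalIII CCGGGAG/3: at [31, 142] ⇒ [34, 145]
  YnoIV CTTAT/0: at [4, 9, 15, 47, 91, 98, 104] ⇒ [4, 9, 15, 47, 91, 98, 104]
  OquIII CCCTTTT/1: at [39, 131, 159, 188] ⇒ [40, 132, 160, 189]
  BxoX TAGGG/2: at [54, 64, 71, 80, 125, 183] ⇒ [56, 66, 73, 82, 127, 185]
  CdoVI CCCTTC/3: at [166] ⇒ [169]

Pooled cuts: [4, 9, 15, 34, 40, 47, 56, 66, 73, 82, 91, 98, 104, 127, 132, 145, 160, 169, 185, 189]

Fragments:
  [0,4): 4 bp
  [4,9): 5 bp
  [9,15): 6 bp
  [15,34): 19 bp
  [34,40): 6 bp
  [40,47): 7 bp
  [47,56): 9 bp
  [56,66): 10 bp
  [66,73): 7 bp
  [73,82): 9 bp
  [82,91): 9 bp
  [91,98): 7 bp
  [98,104): 6 bp
  [104,127): 23 bp
  [127,132): 5 bp
  [132,145): 13 bp
  [145,160): 15 bp
  [160,169): 9 bp
  [169,185): 16 bp
  [185,189): 4 bp
  [189,199): 10 bp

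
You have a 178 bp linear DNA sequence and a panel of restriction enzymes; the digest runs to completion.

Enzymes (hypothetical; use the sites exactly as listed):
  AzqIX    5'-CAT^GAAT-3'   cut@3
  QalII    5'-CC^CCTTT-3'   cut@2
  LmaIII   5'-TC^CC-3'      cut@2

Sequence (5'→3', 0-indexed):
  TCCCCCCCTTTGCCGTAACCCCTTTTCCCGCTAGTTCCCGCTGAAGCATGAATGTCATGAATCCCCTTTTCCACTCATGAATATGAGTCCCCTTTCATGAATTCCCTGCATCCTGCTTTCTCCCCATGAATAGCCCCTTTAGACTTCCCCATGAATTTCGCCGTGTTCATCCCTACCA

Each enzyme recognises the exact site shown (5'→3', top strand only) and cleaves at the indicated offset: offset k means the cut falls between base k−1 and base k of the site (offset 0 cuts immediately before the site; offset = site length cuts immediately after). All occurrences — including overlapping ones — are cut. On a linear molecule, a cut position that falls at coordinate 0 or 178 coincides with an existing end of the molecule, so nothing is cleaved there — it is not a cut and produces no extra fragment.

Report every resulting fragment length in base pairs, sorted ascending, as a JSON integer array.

Per-enzyme occurrences:
  AzqIX (CATGAAT, off=3): starts [46, 55, 75, 95, 124, 149] → cuts [49, 58, 78, 98, 127, 152]
  QalII (CCCCTTT, off=2): starts [4, 18, 62, 88, 133] → cuts [6, 20, 64, 90, 135]
  LmaIII (TCCC, off=2): starts [0, 25, 35, 61, 87, 102, 120, 145, 169] → cuts [2, 27, 37, 63, 89, 104, 122, 147, 171]

Pooled cuts: [2, 6, 20, 27, 37, 49, 58, 63, 64, 78, 89, 90, 98, 104, 122, 127, 135, 147, 152, 171]

Fragments:
  [0,2): 2 bp
  [2,6): 4 bp
  [6,20): 14 bp
  [20,27): 7 bp
  [27,37): 10 bp
  [37,49): 12 bp
  [49,58): 9 bp
  [58,63): 5 bp
  [63,64): 1 bp
  [64,78): 14 bp
  [78,89): 11 bp
  [89,90): 1 bp
  [90,98): 8 bp
  [98,104): 6 bp
  [104,122): 18 bp
  [122,127): 5 bp
  [127,135): 8 bp
  [135,147): 12 bp
  [147,152): 5 bp
  [152,171): 19 bp
  [171,178): 7 bp

[1,1,2,4,5,5,5,6,7,7,8,8,9,10,11,12,12,14,14,18,19]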